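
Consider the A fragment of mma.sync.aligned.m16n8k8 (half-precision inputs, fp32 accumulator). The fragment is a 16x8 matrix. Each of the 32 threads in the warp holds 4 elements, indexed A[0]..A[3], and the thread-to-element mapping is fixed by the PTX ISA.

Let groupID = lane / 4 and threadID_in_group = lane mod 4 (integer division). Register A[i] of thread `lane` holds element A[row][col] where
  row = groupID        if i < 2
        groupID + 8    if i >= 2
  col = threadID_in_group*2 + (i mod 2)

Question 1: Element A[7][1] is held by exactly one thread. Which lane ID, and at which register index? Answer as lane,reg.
28,1

r=7⇒gr=7,Rb=0  c=1⇒th=0,odd=1
L=7*4+0=28  i=0*2+1=1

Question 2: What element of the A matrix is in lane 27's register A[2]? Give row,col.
14,6

lane 27: G=6 (27/4), T=3 (27%4)
i=2: r=6+8=14, c=3*2+0=6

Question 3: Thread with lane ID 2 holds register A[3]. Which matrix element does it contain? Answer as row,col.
L=2→G=2>>2=0, T=2&3=2
[3]→row 0+8=8  col 2·2+1=5

8,5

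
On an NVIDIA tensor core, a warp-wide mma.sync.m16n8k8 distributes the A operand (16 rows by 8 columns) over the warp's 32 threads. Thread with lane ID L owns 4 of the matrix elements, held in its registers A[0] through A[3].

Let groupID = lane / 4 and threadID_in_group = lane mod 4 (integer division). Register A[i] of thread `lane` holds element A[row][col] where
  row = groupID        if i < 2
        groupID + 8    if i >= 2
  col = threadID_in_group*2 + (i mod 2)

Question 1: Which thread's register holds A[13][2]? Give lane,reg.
21,2

r:13=>grp=5,rB=1  c:2=>tig=1,lo=0
L=5*4+1=21  i=1*2+0=2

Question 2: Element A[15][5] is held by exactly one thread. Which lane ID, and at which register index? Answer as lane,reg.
30,3

r:15=>grp=7,rB=1  c:5=>tig=2,lo=1
L=7*4+2=30  i=1*2+1=3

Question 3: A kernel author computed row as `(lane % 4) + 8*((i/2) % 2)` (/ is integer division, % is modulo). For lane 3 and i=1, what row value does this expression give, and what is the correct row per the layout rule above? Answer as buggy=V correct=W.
buggy=3 correct=0

`(lane % 4) + 8*((i/2) % 2)`[3,1]=>3
lane 3: grp=0 (3/4), tig=3 (3%4)
i=1: r=0+0=0, c=3*2+1=7
row: 3 vs 0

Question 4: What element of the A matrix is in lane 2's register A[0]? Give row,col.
0,4

2: gid=0,tid=2
[0] (0+0,2*2+0) = (0,4)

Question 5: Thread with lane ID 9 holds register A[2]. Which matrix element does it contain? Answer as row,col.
10,2

lane 9: g=2 (9/4), t=1 (9%4)
i=2: r=2+8=10, c=1*2+0=2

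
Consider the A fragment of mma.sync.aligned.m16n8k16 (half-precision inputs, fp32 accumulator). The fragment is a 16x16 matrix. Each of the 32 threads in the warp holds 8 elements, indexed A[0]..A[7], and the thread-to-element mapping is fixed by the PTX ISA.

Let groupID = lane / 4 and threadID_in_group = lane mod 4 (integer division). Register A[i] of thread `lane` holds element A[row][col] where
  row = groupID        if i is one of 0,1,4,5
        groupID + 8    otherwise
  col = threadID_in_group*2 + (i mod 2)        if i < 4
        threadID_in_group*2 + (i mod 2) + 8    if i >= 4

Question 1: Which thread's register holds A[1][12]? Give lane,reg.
r=1⇒gr=1,Rb=0  c=12⇒Cb=1,th=2,odd=0
L=1*4+2=6  i=1*4+0*2+0=4

6,4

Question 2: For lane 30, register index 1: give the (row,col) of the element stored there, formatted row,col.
30: gid=7,tid=2
[1] (7+0,2*2+1+0) = (7,5)

7,5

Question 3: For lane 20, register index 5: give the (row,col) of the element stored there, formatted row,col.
20: gid=5,tid=0
[5] (5+0,0*2+1+8) = (5,9)

5,9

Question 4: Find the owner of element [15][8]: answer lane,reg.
r=15->g=7,rb=1  c=8->cb=1,t=0,b0=0
L=7*4+0=28  i=1*4+1*2+0=6

28,6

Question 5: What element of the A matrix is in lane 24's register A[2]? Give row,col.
lane 24: g=6 (24/4), t=0 (24%4)
i=2: r=6+8=14, c=0*2+0+0=0

14,0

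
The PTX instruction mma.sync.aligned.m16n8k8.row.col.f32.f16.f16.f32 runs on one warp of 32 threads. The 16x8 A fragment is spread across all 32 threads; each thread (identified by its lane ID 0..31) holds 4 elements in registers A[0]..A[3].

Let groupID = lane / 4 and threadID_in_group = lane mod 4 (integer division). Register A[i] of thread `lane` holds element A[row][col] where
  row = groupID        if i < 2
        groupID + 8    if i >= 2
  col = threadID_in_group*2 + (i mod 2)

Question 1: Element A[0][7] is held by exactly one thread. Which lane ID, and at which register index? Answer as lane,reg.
3,1

r=0→G=0,rhi=0  c=7→T=3,p=1
L=0*4+3=3  i=0*2+1=1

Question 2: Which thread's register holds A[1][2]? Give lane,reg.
5,0

r=1→G=1,rhi=0  c=2→T=1,p=0
L=1*4+1=5  i=0*2+0=0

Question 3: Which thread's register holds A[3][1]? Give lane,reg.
r: 3->gid=3,r8=0  c: 1->tid=0,i&1=1
L=3*4+0=12  i=0*2+1=1

12,1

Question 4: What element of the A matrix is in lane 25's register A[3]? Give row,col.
lane 25->25/4=6, 25 mod 4=1
i=3  r:6+8->14  c:2·1+1->3

14,3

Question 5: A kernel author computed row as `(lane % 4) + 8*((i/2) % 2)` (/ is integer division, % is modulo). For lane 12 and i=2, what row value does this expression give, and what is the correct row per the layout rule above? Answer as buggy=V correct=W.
`(lane % 4) + 8*((i/2) % 2)`[12,2]->8
lane 12: gid=3 (12/4), tid=0 (12%4)
i=2: r=3+8=11, c=0*2+0=0
row: 8 vs 11

buggy=8 correct=11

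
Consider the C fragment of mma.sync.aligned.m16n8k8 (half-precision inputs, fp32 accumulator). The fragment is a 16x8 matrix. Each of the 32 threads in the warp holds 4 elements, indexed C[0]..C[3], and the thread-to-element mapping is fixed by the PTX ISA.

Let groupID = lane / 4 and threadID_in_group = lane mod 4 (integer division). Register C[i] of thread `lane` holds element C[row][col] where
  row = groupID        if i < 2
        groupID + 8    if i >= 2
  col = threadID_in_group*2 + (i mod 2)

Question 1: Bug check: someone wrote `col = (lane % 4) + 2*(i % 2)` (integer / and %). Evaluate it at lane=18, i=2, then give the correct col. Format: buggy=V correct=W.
buggy=2 correct=4

`(lane % 4) + 2*(i % 2)`[18,2]->2
lane 18: g=4 (18/4), t=2 (18%4)
i=2: r=4+8=12, c=2*2+0=4
col: 2 vs 4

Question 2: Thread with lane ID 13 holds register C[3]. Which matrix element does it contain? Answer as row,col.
11,3

lane 13=>13/4=3, 13 mod 4=1
i=3  r:3+8=>11  c:2·1+1=>3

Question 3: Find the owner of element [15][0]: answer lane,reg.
28,2

r=15→G=7,rhi=1  c=0→T=0,p=0
L=7*4+0=28  i=1*2+0=2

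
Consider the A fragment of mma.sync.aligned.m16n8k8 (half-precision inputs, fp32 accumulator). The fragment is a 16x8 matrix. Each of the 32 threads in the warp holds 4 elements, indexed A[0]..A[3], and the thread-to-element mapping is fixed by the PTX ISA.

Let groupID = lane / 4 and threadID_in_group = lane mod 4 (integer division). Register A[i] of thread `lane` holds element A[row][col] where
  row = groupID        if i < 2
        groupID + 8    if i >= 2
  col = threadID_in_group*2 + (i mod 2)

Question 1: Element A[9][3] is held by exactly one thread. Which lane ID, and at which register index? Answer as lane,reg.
r=9⇒gr=1,Rb=1  c=3⇒th=1,odd=1
L=1*4+1=5  i=1*2+1=3

5,3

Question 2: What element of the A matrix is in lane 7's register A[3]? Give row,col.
9,7

lane 7⇒7/4=1, 7 mod 4=3
i=3  r:1+8⇒9  c:2·3+1⇒7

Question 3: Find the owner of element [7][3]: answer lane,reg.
r: 7->gid=7,r8=0  c: 3->tid=1,i&1=1
L=7*4+1=29  i=0*2+1=1

29,1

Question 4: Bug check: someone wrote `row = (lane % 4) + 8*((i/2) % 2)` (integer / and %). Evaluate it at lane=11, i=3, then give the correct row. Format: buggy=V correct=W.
buggy=11 correct=10

`(lane % 4) + 8*((i/2) % 2)`[11,3]⇒11
11: gr=2,th=3
[3] (2+8,3*2+1) = (10,7)
row: 11 vs 10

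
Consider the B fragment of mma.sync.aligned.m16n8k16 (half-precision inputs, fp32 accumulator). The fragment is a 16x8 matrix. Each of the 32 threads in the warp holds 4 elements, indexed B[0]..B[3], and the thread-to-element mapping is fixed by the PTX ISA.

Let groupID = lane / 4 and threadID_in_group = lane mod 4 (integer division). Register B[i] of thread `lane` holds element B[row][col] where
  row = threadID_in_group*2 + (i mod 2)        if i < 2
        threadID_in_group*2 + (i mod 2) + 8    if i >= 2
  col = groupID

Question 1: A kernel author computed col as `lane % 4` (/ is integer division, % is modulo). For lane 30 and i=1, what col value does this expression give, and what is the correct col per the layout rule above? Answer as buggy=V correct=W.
buggy=2 correct=7

`lane % 4`[30,1]->2
L=30->gid=30>>2=7, tid=30&3=2
[1]->row 2·2+1+0=5  col gid=7
col: 2 vs 7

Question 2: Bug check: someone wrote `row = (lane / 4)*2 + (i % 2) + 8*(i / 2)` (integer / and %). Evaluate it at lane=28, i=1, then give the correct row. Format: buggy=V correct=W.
buggy=15 correct=1

`(lane / 4)*2 + (i % 2) + 8*(i / 2)`[28,1]->15
28: g=7,t=0
[1] (0*2+1+0,7) = (1,7)
row: 15 vs 1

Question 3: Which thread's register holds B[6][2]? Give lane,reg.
c:2=>grp=2  r:6=>rB=0,tig=3,lo=0
L=2*4+3=11  i=0*2+0=0

11,0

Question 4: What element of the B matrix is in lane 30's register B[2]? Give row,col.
12,7

L=30→G=30>>2=7, T=30&3=2
[2]→row 2·2+0+8=12  col G=7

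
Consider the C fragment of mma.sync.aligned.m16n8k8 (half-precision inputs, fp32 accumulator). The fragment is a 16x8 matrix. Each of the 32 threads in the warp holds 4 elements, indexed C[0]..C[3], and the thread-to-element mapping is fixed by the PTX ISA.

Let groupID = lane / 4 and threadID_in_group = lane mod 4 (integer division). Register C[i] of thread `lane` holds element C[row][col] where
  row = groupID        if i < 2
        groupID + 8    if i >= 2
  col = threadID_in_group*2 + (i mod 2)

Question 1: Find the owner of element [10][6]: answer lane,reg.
r=10⇒gr=2,Rb=1  c=6⇒th=3,odd=0
L=2*4+3=11  i=1*2+0=2

11,2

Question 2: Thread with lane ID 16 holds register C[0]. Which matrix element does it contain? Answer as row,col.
lane 16: G=4 (16/4), T=0 (16%4)
i=0: r=4+0=4, c=0*2+0=0

4,0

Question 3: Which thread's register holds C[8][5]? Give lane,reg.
r=8→G=0,rhi=1  c=5→T=2,p=1
L=0*4+2=2  i=1*2+1=3

2,3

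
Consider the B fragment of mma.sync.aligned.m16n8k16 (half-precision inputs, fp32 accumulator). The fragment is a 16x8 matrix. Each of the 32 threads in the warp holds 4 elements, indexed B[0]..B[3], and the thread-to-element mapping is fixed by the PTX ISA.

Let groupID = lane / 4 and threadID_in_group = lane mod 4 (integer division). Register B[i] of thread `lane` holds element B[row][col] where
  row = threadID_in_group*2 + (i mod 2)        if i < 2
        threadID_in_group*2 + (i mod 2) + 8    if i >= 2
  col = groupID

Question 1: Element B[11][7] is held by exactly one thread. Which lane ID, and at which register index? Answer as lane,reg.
c=7->g=7  r=11->rb=1,t=1,b0=1
L=7*4+1=29  i=1*2+1=3

29,3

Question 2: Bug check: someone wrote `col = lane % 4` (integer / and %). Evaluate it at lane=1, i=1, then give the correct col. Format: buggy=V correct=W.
buggy=1 correct=0

`lane % 4`[1,1]=>1
1: grp=0,tig=1
[1] (1*2+1+0,0) = (3,0)
col: 1 vs 0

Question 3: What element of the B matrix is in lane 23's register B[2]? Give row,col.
lane 23⇒23/4=5, 23 mod 4=3
i=2  r:2·3+0+8⇒14  c:5

14,5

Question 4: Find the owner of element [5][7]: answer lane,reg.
30,1

c=7->g=7  r=5->rb=0,t=2,b0=1
L=7*4+2=30  i=0*2+1=1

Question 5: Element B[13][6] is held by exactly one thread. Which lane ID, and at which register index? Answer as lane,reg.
c: 6->gid=6  r: 13->r8=1,tid=2,i&1=1
L=6*4+2=26  i=1*2+1=3

26,3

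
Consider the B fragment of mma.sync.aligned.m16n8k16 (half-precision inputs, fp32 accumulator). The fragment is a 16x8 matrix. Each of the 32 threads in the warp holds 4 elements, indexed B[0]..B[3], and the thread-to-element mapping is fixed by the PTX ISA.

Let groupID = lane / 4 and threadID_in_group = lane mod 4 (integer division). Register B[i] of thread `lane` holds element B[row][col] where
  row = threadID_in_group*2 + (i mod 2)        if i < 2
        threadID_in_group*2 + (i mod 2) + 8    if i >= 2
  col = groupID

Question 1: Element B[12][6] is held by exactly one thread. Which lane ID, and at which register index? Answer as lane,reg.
c: 6->gid=6  r: 12->r8=1,tid=2,i&1=0
L=6*4+2=26  i=1*2+0=2

26,2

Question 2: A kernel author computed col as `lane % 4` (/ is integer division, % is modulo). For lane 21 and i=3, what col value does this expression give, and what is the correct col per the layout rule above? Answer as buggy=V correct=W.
`lane % 4`[21,3]=>1
lane 21=>21/4=5, 21 mod 4=1
i=3  r:2·1+1+8=>11  c:5
col: 1 vs 5

buggy=1 correct=5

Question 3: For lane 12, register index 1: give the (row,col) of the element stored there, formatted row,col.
lane 12: G=3 (12/4), T=0 (12%4)
i=1: r=0*2+1+0=1, c=G=3

1,3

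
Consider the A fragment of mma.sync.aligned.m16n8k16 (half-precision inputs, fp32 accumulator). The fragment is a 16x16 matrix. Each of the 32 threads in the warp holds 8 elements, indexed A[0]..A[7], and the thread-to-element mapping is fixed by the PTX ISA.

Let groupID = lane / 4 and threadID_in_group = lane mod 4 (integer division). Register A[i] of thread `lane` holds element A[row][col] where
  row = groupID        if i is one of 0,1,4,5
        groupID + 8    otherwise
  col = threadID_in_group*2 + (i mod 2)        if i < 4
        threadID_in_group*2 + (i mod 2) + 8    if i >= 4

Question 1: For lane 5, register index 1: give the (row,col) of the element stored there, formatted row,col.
lane 5→5/4=1, 5 mod 4=1
i=1  r:1+0→1  c:2·1+1+0→3

1,3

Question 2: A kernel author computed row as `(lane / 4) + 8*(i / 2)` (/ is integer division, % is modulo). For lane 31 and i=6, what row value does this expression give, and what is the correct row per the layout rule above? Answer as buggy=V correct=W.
`(lane / 4) + 8*(i / 2)`[31,6]→31
L=31→G=31>>2=7, T=31&3=3
[6]→row 7+8=15  col 3·2+0+8=14
row: 31 vs 15

buggy=31 correct=15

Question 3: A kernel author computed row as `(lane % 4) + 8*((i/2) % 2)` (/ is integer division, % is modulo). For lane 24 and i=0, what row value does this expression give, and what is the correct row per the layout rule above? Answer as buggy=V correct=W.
`(lane % 4) + 8*((i/2) % 2)`[24,0]→0
lane 24: G=6 (24/4), T=0 (24%4)
i=0: r=6+0=6, c=0*2+0+0=0
row: 0 vs 6

buggy=0 correct=6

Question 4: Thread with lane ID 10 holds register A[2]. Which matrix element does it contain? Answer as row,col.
10,4

lane 10: grp=2 (10/4), tig=2 (10%4)
i=2: r=2+8=10, c=2*2+0+0=4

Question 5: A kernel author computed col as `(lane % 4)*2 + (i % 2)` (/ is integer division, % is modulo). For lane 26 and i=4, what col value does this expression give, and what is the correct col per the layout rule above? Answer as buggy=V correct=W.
`(lane % 4)*2 + (i % 2)`[26,4]=>4
26: grp=6,tig=2
[4] (6+0,2*2+0+8) = (6,12)
col: 4 vs 12

buggy=4 correct=12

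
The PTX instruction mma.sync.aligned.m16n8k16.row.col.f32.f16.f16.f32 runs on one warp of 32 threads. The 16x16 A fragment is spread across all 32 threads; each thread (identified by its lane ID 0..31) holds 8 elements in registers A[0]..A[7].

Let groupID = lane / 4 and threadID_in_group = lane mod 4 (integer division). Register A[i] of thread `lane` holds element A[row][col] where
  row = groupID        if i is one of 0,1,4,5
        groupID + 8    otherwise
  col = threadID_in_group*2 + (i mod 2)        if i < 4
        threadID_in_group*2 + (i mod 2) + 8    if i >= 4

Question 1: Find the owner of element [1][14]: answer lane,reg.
7,4

r=1→G=1,rhi=0  c=14→chi=1,T=3,p=0
L=1*4+3=7  i=1*4+0*2+0=4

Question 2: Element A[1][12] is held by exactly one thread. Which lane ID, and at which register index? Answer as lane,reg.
6,4

r=1→G=1,rhi=0  c=12→chi=1,T=2,p=0
L=1*4+2=6  i=1*4+0*2+0=4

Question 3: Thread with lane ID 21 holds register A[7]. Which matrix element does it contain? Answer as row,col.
21: gid=5,tid=1
[7] (5+8,1*2+1+8) = (13,11)

13,11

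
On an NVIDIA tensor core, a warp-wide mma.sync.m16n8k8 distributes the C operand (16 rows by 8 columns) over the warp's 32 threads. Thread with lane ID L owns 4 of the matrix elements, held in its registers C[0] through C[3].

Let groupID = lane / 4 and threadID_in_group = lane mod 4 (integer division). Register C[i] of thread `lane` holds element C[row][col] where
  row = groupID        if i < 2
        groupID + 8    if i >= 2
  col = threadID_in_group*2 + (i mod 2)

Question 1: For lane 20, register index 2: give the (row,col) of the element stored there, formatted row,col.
lane 20: grp=5 (20/4), tig=0 (20%4)
i=2: r=5+8=13, c=0*2+0=0

13,0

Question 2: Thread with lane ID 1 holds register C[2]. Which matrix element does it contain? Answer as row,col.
8,2

lane 1->1/4=0, 1 mod 4=1
i=2  r:0+8->8  c:2·1+0->2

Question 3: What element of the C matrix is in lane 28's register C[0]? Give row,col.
L=28=>grp=28>>2=7, tig=28&3=0
[0]=>row 7+0=7  col 0·2+0=0

7,0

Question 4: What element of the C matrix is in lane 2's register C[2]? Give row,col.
8,4

lane 2: gr=0 (2/4), th=2 (2%4)
i=2: r=0+8=8, c=2*2+0=4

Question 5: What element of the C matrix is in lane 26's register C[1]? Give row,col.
6,5

lane 26: gr=6 (26/4), th=2 (26%4)
i=1: r=6+0=6, c=2*2+1=5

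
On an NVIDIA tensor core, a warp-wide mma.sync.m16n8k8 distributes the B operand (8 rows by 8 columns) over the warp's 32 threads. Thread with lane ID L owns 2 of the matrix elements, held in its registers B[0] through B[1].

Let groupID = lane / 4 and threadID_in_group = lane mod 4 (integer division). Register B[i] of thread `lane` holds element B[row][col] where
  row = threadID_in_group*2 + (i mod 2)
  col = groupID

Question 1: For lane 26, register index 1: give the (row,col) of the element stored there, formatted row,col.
5,6

lane 26: G=6 (26/4), T=2 (26%4)
i=1: r=2*2+1=5, c=G=6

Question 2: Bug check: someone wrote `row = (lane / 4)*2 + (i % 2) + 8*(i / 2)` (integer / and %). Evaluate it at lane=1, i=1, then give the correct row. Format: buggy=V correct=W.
buggy=1 correct=3

`(lane / 4)*2 + (i % 2) + 8*(i / 2)`[1,1]=>1
lane 1=>1/4=0, 1 mod 4=1
i=1  r:2·1+1=>3  c:0
row: 1 vs 3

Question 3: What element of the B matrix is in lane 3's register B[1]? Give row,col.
lane 3⇒3/4=0, 3 mod 4=3
i=1  r:2·3+1⇒7  c:0

7,0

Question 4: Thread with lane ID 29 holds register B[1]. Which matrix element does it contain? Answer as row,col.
29: grp=7,tig=1
[1] (1*2+1,7) = (3,7)

3,7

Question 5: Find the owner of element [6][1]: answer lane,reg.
c: 1->gid=1  r: 6->tid=3,i&1=0
L=1*4+3=7  i=0=0

7,0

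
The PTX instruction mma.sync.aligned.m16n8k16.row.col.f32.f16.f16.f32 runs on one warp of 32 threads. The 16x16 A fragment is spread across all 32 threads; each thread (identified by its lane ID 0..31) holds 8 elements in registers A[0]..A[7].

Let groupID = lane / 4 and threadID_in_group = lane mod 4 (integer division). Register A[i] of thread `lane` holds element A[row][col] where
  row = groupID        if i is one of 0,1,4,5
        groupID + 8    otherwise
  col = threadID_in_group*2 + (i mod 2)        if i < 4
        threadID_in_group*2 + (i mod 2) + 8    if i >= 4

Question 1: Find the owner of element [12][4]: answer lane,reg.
r:12=>grp=4,rB=1  c:4=>cB=0,tig=2,lo=0
L=4*4+2=18  i=0*4+1*2+0=2

18,2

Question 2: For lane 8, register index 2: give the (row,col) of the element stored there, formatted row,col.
L=8⇒gr=8>>2=2, th=8&3=0
[2]⇒row 2+8=10  col 0·2+0+0=0

10,0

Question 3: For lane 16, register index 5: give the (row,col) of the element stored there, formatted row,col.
L=16->gid=16>>2=4, tid=16&3=0
[5]->row 4+0=4  col 0·2+1+8=9

4,9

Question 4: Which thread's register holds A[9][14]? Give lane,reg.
r=9->g=1,rb=1  c=14->cb=1,t=3,b0=0
L=1*4+3=7  i=1*4+1*2+0=6

7,6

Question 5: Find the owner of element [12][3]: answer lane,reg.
r:12=>grp=4,rB=1  c:3=>cB=0,tig=1,lo=1
L=4*4+1=17  i=0*4+1*2+1=3

17,3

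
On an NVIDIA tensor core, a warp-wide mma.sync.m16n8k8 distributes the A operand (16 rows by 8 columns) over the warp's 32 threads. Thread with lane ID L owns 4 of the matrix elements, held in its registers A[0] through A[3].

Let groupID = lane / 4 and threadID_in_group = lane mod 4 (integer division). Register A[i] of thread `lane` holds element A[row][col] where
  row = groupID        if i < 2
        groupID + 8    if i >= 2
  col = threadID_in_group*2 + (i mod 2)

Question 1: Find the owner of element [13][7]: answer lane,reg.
r=13→G=5,rhi=1  c=7→T=3,p=1
L=5*4+3=23  i=1*2+1=3

23,3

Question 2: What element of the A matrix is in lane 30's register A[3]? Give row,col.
30: gid=7,tid=2
[3] (7+8,2*2+1) = (15,5)

15,5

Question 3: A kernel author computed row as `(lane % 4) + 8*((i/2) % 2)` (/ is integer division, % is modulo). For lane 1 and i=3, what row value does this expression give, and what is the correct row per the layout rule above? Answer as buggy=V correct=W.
buggy=9 correct=8

`(lane % 4) + 8*((i/2) % 2)`[1,3]→9
L=1→G=1>>2=0, T=1&3=1
[3]→row 0+8=8  col 1·2+1=3
row: 9 vs 8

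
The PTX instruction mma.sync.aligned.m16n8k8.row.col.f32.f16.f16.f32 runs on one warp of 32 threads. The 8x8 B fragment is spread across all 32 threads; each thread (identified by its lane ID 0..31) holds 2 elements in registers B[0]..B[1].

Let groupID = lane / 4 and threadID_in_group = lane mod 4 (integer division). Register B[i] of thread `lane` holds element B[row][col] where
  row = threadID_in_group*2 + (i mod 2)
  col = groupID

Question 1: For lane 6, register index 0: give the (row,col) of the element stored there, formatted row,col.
L=6→G=6>>2=1, T=6&3=2
[0]→row 2·2+0=4  col G=1

4,1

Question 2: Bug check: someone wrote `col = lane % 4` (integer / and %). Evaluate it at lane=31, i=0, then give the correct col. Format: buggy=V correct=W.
`lane % 4`[31,0]->3
lane 31->31/4=7, 31 mod 4=3
i=0  r:2·3+0->6  c:7
col: 3 vs 7

buggy=3 correct=7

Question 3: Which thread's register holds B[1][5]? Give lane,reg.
c=5⇒gr=5  r=1⇒th=0,odd=1
L=5*4+0=20  i=1=1

20,1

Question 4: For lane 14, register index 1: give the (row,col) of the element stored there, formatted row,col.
5,3

L=14->gid=14>>2=3, tid=14&3=2
[1]->row 2·2+1=5  col gid=3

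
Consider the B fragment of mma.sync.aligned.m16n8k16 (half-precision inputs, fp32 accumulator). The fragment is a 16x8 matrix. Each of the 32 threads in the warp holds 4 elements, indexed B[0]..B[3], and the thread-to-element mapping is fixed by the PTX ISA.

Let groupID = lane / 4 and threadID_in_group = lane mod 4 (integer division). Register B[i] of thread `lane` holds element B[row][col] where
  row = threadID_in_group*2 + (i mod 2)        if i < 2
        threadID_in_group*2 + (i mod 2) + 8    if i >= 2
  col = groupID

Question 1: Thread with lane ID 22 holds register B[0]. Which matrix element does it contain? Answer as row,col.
4,5

22: gr=5,th=2
[0] (2*2+0+0,5) = (4,5)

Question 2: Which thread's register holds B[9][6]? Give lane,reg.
24,3

c=6->g=6  r=9->rb=1,t=0,b0=1
L=6*4+0=24  i=1*2+1=3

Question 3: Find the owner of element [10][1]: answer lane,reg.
5,2

c=1->g=1  r=10->rb=1,t=1,b0=0
L=1*4+1=5  i=1*2+0=2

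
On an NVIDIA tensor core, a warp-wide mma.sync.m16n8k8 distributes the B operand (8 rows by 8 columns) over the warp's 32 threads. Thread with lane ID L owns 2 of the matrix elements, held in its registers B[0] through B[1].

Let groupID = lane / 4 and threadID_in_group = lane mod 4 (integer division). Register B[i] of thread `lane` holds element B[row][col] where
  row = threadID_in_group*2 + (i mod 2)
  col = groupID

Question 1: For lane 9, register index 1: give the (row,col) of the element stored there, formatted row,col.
3,2

lane 9=>9/4=2, 9 mod 4=1
i=1  r:2·1+1=>3  c:2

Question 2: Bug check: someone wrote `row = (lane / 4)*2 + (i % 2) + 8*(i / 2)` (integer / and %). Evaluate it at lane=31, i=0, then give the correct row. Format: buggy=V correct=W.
`(lane / 4)*2 + (i % 2) + 8*(i / 2)`[31,0]->14
31: gid=7,tid=3
[0] (3*2+0,7) = (6,7)
row: 14 vs 6

buggy=14 correct=6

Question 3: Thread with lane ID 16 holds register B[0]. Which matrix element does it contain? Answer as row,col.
lane 16=>16/4=4, 16 mod 4=0
i=0  r:2·0+0=>0  c:4

0,4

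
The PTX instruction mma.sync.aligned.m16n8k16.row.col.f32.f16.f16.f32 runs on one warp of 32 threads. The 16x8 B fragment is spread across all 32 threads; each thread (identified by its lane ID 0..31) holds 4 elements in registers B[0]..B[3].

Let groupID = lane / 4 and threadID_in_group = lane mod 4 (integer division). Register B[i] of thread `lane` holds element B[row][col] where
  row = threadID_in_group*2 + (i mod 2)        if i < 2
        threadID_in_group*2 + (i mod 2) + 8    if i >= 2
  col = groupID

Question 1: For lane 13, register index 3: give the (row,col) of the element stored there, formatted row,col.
lane 13→13/4=3, 13 mod 4=1
i=3  r:2·1+1+8→11  c:3

11,3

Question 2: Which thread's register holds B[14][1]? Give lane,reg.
c=1→G=1  r=14→rhi=1,T=3,p=0
L=1*4+3=7  i=1*2+0=2

7,2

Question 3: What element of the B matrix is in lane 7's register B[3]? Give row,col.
15,1

L=7→G=7>>2=1, T=7&3=3
[3]→row 3·2+1+8=15  col G=1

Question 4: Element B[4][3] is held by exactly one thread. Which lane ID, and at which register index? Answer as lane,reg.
c:3=>grp=3  r:4=>rB=0,tig=2,lo=0
L=3*4+2=14  i=0*2+0=0

14,0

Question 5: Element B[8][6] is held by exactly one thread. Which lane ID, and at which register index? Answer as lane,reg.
24,2

c=6->g=6  r=8->rb=1,t=0,b0=0
L=6*4+0=24  i=1*2+0=2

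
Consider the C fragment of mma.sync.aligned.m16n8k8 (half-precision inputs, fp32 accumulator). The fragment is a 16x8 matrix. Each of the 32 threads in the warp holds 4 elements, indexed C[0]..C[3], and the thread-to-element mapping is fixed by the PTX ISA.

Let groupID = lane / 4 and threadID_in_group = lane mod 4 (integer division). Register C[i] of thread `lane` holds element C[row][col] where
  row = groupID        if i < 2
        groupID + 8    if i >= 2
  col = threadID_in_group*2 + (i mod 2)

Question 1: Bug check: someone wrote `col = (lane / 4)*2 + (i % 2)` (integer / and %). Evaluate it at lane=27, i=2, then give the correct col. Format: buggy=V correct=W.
`(lane / 4)*2 + (i % 2)`[27,2]=>12
lane 27: grp=6 (27/4), tig=3 (27%4)
i=2: r=6+8=14, c=3*2+0=6
col: 12 vs 6

buggy=12 correct=6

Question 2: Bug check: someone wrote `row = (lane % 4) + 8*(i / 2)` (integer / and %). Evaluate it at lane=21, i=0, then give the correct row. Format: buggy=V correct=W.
`(lane % 4) + 8*(i / 2)`[21,0]→1
21: G=5,T=1
[0] (5+0,1*2+0) = (5,2)
row: 1 vs 5

buggy=1 correct=5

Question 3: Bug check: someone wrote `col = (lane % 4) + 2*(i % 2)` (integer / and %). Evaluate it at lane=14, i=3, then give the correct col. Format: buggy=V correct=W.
buggy=4 correct=5

`(lane % 4) + 2*(i % 2)`[14,3]=>4
14: grp=3,tig=2
[3] (3+8,2*2+1) = (11,5)
col: 4 vs 5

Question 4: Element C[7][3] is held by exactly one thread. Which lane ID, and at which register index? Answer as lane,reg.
29,1

r=7→G=7,rhi=0  c=3→T=1,p=1
L=7*4+1=29  i=0*2+1=1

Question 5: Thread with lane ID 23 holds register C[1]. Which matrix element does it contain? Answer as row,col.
5,7

L=23->g=23>>2=5, t=23&3=3
[1]->row 5+0=5  col 3·2+1=7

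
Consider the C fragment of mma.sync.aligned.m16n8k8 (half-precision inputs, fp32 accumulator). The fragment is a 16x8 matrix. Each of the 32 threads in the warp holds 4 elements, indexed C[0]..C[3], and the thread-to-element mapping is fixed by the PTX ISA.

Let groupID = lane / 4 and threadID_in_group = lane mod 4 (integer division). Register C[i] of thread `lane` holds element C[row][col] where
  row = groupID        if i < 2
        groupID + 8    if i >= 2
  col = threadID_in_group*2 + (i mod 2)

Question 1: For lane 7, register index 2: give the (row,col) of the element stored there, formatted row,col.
9,6

lane 7→7/4=1, 7 mod 4=3
i=2  r:1+8→9  c:2·3+0→6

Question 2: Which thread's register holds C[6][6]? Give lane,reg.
27,0

r=6→G=6,rhi=0  c=6→T=3,p=0
L=6*4+3=27  i=0*2+0=0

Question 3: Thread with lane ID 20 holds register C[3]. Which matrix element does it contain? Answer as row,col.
L=20→G=20>>2=5, T=20&3=0
[3]→row 5+8=13  col 0·2+1=1

13,1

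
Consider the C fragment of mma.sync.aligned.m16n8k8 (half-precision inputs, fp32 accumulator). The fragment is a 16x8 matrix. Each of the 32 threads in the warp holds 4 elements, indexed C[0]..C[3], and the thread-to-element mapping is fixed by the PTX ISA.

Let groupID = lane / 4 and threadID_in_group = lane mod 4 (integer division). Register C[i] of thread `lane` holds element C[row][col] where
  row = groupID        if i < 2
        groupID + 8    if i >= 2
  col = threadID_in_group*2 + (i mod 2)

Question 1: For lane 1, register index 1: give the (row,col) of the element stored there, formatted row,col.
lane 1⇒1/4=0, 1 mod 4=1
i=1  r:0+0⇒0  c:2·1+1⇒3

0,3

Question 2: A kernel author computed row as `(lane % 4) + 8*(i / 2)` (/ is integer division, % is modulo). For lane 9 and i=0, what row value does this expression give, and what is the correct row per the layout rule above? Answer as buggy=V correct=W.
buggy=1 correct=2

`(lane % 4) + 8*(i / 2)`[9,0]->1
lane 9->9/4=2, 9 mod 4=1
i=0  r:2+0->2  c:2·1+0->2
row: 1 vs 2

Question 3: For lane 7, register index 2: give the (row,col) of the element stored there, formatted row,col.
9,6

lane 7: grp=1 (7/4), tig=3 (7%4)
i=2: r=1+8=9, c=3*2+0=6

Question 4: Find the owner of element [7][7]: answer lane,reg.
31,1

r=7⇒gr=7,Rb=0  c=7⇒th=3,odd=1
L=7*4+3=31  i=0*2+1=1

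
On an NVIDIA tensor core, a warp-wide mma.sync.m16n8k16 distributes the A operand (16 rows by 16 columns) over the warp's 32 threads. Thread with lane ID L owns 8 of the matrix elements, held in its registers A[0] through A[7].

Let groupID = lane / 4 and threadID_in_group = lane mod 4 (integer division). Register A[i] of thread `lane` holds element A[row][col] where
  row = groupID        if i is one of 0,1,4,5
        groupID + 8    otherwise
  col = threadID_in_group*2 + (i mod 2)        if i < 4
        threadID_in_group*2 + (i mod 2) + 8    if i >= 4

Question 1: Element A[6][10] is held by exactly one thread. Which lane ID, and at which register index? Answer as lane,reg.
r=6->g=6,rb=0  c=10->cb=1,t=1,b0=0
L=6*4+1=25  i=1*4+0*2+0=4

25,4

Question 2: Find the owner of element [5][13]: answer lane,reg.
r: 5->gid=5,r8=0  c: 13->c8=1,tid=2,i&1=1
L=5*4+2=22  i=1*4+0*2+1=5

22,5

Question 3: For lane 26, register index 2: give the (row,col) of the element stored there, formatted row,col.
14,4

lane 26⇒26/4=6, 26 mod 4=2
i=2  r:6+8⇒14  c:2·2+0+0⇒4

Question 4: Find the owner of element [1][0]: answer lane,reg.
r=1->g=1,rb=0  c=0->cb=0,t=0,b0=0
L=1*4+0=4  i=0*4+0*2+0=0

4,0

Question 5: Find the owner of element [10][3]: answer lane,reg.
r=10⇒gr=2,Rb=1  c=3⇒Cb=0,th=1,odd=1
L=2*4+1=9  i=0*4+1*2+1=3

9,3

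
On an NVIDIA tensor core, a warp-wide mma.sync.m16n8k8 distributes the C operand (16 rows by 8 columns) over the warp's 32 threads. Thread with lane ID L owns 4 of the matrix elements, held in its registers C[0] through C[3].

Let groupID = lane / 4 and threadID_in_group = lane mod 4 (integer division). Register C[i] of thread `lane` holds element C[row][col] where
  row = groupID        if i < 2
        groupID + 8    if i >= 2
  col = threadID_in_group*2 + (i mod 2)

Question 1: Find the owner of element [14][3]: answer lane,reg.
r:14=>grp=6,rB=1  c:3=>tig=1,lo=1
L=6*4+1=25  i=1*2+1=3

25,3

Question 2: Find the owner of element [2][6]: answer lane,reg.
11,0

r=2⇒gr=2,Rb=0  c=6⇒th=3,odd=0
L=2*4+3=11  i=0*2+0=0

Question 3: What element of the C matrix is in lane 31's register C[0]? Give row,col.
lane 31: gid=7 (31/4), tid=3 (31%4)
i=0: r=7+0=7, c=3*2+0=6

7,6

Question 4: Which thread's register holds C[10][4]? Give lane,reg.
r: 10->gid=2,r8=1  c: 4->tid=2,i&1=0
L=2*4+2=10  i=1*2+0=2

10,2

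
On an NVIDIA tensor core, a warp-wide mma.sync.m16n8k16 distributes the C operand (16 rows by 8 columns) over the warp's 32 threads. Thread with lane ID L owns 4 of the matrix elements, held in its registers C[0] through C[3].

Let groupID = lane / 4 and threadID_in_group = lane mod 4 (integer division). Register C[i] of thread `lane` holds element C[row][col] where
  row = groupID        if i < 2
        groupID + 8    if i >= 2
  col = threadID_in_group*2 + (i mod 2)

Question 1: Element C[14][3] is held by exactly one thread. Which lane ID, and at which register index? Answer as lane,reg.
25,3

r=14->g=6,rb=1  c=3->t=1,b0=1
L=6*4+1=25  i=1*2+1=3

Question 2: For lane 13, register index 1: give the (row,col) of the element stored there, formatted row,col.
13: G=3,T=1
[1] (3+0,1*2+1) = (3,3)

3,3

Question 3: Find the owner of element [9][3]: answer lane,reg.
r=9->g=1,rb=1  c=3->t=1,b0=1
L=1*4+1=5  i=1*2+1=3

5,3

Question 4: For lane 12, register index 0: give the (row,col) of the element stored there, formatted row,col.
3,0

L=12->g=12>>2=3, t=12&3=0
[0]->row 3+0=3  col 0·2+0=0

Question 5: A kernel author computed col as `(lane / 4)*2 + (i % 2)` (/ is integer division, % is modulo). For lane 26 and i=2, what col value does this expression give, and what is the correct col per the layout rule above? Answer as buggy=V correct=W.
`(lane / 4)*2 + (i % 2)`[26,2]->12
lane 26: gid=6 (26/4), tid=2 (26%4)
i=2: r=6+8=14, c=2*2+0=4
col: 12 vs 4

buggy=12 correct=4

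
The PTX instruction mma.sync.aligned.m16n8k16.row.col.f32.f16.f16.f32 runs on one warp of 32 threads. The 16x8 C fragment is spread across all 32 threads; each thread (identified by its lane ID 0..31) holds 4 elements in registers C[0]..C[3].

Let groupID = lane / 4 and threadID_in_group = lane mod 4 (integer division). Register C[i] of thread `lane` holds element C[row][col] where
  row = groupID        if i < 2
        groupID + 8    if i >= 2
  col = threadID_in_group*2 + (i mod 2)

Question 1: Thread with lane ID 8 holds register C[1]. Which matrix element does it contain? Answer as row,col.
lane 8: gid=2 (8/4), tid=0 (8%4)
i=1: r=2+0=2, c=0*2+1=1

2,1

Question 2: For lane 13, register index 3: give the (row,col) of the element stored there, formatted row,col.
11,3

lane 13→13/4=3, 13 mod 4=1
i=3  r:3+8→11  c:2·1+1→3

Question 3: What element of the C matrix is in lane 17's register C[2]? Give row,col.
17: G=4,T=1
[2] (4+8,1*2+0) = (12,2)

12,2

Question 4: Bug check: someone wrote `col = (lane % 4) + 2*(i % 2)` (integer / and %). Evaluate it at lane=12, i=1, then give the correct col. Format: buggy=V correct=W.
`(lane % 4) + 2*(i % 2)`[12,1]->2
lane 12: gid=3 (12/4), tid=0 (12%4)
i=1: r=3+0=3, c=0*2+1=1
col: 2 vs 1

buggy=2 correct=1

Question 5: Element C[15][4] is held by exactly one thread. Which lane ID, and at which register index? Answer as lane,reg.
r:15=>grp=7,rB=1  c:4=>tig=2,lo=0
L=7*4+2=30  i=1*2+0=2

30,2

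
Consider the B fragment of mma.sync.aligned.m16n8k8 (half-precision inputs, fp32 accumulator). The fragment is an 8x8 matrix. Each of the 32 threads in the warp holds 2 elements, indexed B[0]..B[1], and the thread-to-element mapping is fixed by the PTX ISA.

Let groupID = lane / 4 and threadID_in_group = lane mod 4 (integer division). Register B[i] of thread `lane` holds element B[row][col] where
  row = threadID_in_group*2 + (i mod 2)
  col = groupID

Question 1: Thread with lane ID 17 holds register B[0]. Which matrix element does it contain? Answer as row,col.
2,4

L=17->gid=17>>2=4, tid=17&3=1
[0]->row 1·2+0=2  col gid=4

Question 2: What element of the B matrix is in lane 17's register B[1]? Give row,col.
lane 17->17/4=4, 17 mod 4=1
i=1  r:2·1+1->3  c:4

3,4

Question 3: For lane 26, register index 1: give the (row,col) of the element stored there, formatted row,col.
5,6

lane 26: gr=6 (26/4), th=2 (26%4)
i=1: r=2*2+1=5, c=gr=6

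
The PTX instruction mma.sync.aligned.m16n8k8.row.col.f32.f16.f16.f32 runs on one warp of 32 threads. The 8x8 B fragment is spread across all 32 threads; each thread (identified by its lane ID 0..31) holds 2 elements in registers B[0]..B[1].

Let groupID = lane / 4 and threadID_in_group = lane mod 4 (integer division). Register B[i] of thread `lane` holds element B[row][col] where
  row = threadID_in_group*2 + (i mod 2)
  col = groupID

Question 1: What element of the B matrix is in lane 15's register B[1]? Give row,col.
7,3

lane 15: g=3 (15/4), t=3 (15%4)
i=1: r=3*2+1=7, c=g=3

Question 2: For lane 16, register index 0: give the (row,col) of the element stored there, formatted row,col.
0,4

lane 16: G=4 (16/4), T=0 (16%4)
i=0: r=0*2+0=0, c=G=4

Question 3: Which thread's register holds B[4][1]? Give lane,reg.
c=1→G=1  r=4→T=2,p=0
L=1*4+2=6  i=0=0

6,0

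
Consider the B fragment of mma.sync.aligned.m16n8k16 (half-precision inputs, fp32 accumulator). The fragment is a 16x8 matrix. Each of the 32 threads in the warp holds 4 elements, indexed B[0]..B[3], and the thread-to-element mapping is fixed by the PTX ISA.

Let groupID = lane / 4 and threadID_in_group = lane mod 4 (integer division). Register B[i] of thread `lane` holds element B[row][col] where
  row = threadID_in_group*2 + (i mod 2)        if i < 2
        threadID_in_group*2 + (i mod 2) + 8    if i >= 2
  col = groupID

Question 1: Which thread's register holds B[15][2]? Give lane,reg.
c:2=>grp=2  r:15=>rB=1,tig=3,lo=1
L=2*4+3=11  i=1*2+1=3

11,3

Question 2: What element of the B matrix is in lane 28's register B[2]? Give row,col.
L=28->g=28>>2=7, t=28&3=0
[2]->row 0·2+0+8=8  col g=7

8,7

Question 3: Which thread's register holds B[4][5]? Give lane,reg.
c:5=>grp=5  r:4=>rB=0,tig=2,lo=0
L=5*4+2=22  i=0*2+0=0

22,0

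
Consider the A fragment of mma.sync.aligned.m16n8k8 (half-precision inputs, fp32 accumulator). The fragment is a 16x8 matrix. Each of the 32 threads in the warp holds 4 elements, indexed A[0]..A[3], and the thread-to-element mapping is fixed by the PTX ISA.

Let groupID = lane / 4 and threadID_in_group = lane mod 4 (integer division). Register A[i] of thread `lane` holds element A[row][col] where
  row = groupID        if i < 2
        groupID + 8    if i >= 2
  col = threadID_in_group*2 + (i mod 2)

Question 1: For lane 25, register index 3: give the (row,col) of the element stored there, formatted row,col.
25: G=6,T=1
[3] (6+8,1*2+1) = (14,3)

14,3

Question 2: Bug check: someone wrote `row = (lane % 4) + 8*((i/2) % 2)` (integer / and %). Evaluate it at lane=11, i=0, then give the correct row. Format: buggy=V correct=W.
buggy=3 correct=2

`(lane % 4) + 8*((i/2) % 2)`[11,0]=>3
lane 11=>11/4=2, 11 mod 4=3
i=0  r:2+0=>2  c:2·3+0=>6
row: 3 vs 2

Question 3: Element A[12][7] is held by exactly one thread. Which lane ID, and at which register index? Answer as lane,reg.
19,3

r=12→G=4,rhi=1  c=7→T=3,p=1
L=4*4+3=19  i=1*2+1=3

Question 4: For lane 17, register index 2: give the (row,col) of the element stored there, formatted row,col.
lane 17: G=4 (17/4), T=1 (17%4)
i=2: r=4+8=12, c=1*2+0=2

12,2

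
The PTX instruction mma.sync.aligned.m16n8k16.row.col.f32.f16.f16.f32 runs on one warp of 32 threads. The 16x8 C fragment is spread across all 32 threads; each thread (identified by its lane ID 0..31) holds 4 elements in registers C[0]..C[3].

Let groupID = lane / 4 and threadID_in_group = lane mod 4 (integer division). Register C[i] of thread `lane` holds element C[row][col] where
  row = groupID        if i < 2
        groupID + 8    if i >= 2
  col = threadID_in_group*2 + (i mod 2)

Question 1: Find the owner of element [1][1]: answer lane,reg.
4,1

r:1=>grp=1,rB=0  c:1=>tig=0,lo=1
L=1*4+0=4  i=0*2+1=1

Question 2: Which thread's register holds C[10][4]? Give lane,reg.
10,2

r:10=>grp=2,rB=1  c:4=>tig=2,lo=0
L=2*4+2=10  i=1*2+0=2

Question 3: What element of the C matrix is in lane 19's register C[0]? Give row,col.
L=19⇒gr=19>>2=4, th=19&3=3
[0]⇒row 4+0=4  col 3·2+0=6

4,6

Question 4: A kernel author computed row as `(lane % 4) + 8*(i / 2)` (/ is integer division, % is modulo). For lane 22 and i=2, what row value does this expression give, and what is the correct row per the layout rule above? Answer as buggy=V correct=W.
`(lane % 4) + 8*(i / 2)`[22,2]->10
lane 22->22/4=5, 22 mod 4=2
i=2  r:5+8->13  c:2·2+0->4
row: 10 vs 13

buggy=10 correct=13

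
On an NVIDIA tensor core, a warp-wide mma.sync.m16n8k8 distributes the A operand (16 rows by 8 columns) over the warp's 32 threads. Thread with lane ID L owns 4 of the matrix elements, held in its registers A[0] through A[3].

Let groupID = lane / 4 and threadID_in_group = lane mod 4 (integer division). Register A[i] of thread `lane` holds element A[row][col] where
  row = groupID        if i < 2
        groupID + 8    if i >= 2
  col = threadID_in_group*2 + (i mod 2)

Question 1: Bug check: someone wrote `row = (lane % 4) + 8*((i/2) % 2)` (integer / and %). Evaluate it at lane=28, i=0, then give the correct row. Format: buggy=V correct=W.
buggy=0 correct=7

`(lane % 4) + 8*((i/2) % 2)`[28,0]->0
L=28->gid=28>>2=7, tid=28&3=0
[0]->row 7+0=7  col 0·2+0=0
row: 0 vs 7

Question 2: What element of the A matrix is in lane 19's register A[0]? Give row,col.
4,6

L=19→G=19>>2=4, T=19&3=3
[0]→row 4+0=4  col 3·2+0=6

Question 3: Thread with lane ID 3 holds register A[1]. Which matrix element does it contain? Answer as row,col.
0,7

L=3→G=3>>2=0, T=3&3=3
[1]→row 0+0=0  col 3·2+1=7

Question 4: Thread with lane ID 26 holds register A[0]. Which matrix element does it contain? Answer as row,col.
lane 26→26/4=6, 26 mod 4=2
i=0  r:6+0→6  c:2·2+0→4

6,4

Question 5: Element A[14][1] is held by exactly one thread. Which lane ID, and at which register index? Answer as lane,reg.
r=14⇒gr=6,Rb=1  c=1⇒th=0,odd=1
L=6*4+0=24  i=1*2+1=3

24,3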